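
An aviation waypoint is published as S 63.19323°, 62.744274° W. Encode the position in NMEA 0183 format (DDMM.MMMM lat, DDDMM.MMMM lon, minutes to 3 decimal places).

6311.594,S / 06244.656,W

Latitude: fractional part 0.193230 → 11.59380 minutes
Lon: minutes = (62.744274 − 62) × 60 = 44.65644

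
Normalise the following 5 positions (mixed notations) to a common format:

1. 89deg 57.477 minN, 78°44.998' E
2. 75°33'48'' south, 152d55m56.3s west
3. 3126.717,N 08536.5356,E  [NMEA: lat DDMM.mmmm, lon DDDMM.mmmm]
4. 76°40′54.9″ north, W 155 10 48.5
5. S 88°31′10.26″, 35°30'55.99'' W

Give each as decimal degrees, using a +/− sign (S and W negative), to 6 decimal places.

1. 89.957950, 78.749967
2. -75.563333, -152.932306
3. 31.445283, 85.608927
4. 76.681917, -155.180139
5. -88.519517, -35.515553

Point 1:
  Lat: 57.477′ = 0.957950°; total 89.9579500
  N → positive
  Lon: 44.998′ = 0.749967°; total 78.7499667
  E → positive
Point 2:
  Lat: 33′ + 48″ = 33.80000′; 75 + 33.80000/60 = 75.5633333
  S → negative
  Longitude: 152° + 55/60 + 56.3/3600 = 152 + 0.916667 + 0.015639 = 152.9323056
  hemisphere W, so the sign is −
Point 3:
  Latitude: degrees = first 2 digits = 31, minutes = 26.717; 31 + 26.717/60 = 31.4452833
  N ⇒ keep positive
  λ: split at 3 digits → 085° and 36.5356′; 85 + 36.5356/60 = 85.6089267
  E → positive
Point 4:
  Lat: 40′ + 54.9″ = 40.91500′; 76 + 40.91500/60 = 76.6819167
  N ⇒ keep positive
  λ: 10′ + 48.5″ = 10.80833′; 155 + 10.80833/60 = 155.1801389
  hemisphere W, so the sign is −
Point 5:
  φ: 88 + 31/60 + 10.26/3600 = 88.5195167
  hemisphere S, so the sign is −
  λ: 30′ + 55.99″ = 30.93317′; 35 + 30.93317/60 = 35.5155528
  W → negative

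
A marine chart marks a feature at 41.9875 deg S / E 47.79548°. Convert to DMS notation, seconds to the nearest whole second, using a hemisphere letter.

41°59′15″ S, 47°47′44″ E

Lat: 0.987500° → 59.25000′; 0.25000 × 60 = 15.00″
λ: 0.795480 × 60 = 47.72880′ → 47′, remainder × 60 = 43.73″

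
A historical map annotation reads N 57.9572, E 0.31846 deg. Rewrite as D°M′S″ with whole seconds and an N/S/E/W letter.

57°57′26″ N, 0°19′6″ E

Latitude: 0.957200° → 57.43200′; 0.43200 × 60 = 25.92″
Lon: whole degrees 0; 19.10760′ → 19′ and 6.46″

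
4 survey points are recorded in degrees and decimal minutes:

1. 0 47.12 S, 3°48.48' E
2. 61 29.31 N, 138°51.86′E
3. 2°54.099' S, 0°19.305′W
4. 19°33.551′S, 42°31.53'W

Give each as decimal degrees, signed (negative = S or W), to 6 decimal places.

Point 1:
  Lat: 0 + 47.12/60 = 0.7853333
  S → negative
  Longitude: 48.48′ = 0.808000°; total 3.8080000
  E → positive
Point 2:
  Latitude: 61 + 29.31/60 = 61.4885000
  N → positive
  Lon: 51.86′ = 0.864333°; total 138.8643333
  E ⇒ keep positive
Point 3:
  Latitude: 2 + 54.099/60 = 2.9016500
  S → negative
  Longitude: 0 + 19.305/60 = 0.3217500
  W ⇒ negate
Point 4:
  φ: 19 + 33.551/60 = 19.5591833
  S ⇒ negate
  Lon: 42 + 31.53/60 = 42.5255000
  W → negative

1. -0.785333, 3.808000
2. 61.488500, 138.864333
3. -2.901650, -0.321750
4. -19.559183, -42.525500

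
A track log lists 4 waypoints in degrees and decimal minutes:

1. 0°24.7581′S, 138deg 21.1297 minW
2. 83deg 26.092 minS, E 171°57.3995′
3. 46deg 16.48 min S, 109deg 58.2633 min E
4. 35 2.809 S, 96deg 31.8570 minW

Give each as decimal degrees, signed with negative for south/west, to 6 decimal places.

1. -0.412635, -138.352162
2. -83.434867, 171.956658
3. -46.274667, 109.971055
4. -35.046817, -96.530950

Point 1:
  φ: 0 + 24.7581/60 = 0.4126350
  S ⇒ negate
  Longitude: 21.1297′ = 0.352162°; total 138.3521617
  hemisphere W, so the sign is −
Point 2:
  φ: 26.092′ = 0.434867°; total 83.4348667
  S ⇒ negate
  Longitude: 57.3995′ = 0.956658°; total 171.9566583
  E ⇒ keep positive
Point 3:
  Lat: 16.48′ = 0.274667°; total 46.2746667
  S → negative
  Lon: 109 + 58.2633/60 = 109.9710550
  E ⇒ keep positive
Point 4:
  Lat: 2.809′ = 0.046817°; total 35.0468167
  S → negative
  Lon: 96 + 31.857/60 = 96.5309500
  hemisphere W, so the sign is −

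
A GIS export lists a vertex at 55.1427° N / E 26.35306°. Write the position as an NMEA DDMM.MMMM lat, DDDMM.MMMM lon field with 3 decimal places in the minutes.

φ: 55° + 0.142700 × 60 = 55° 8.56200′
Lon: 26° + 0.353060 × 60 = 26° 21.18360′

5508.562,N / 02621.184,E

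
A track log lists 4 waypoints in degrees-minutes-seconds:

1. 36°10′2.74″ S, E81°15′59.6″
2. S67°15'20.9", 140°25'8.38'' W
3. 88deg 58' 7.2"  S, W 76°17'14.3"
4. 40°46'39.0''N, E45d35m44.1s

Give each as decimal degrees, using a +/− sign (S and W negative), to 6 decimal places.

Point 1:
  φ: 36 + 10/60 + 2.74/3600 = 36.1674278
  S ⇒ negate
  Longitude: 81 + 15/60 + 59.6/3600 = 81.2665556
  E → positive
Point 2:
  Lat: 67° + 15/60 + 20.9/3600 = 67 + 0.250000 + 0.005806 = 67.2558056
  S ⇒ negate
  Longitude: 140° + 25/60 + 8.38/3600 = 140 + 0.416667 + 0.002328 = 140.4189944
  hemisphere W, so the sign is −
Point 3:
  φ: 58′ + 7.2″ = 58.12000′; 88 + 58.12000/60 = 88.9686667
  S → negative
  λ: 17′ + 14.3″ = 17.23833′; 76 + 17.23833/60 = 76.2873056
  W ⇒ negate
Point 4:
  Latitude: 40° + 46/60 + 39/3600 = 40 + 0.766667 + 0.010833 = 40.7775000
  N → positive
  Lon: 45 + 35/60 + 44.1/3600 = 45.5955833
  E ⇒ keep positive

1. -36.167428, 81.266556
2. -67.255806, -140.418994
3. -88.968667, -76.287306
4. 40.777500, 45.595583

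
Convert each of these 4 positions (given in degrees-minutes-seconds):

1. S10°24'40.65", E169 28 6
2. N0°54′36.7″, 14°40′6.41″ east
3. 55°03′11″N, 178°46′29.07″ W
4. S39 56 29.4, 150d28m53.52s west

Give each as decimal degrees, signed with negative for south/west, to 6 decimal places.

Point 1:
  φ: 10° + 24/60 + 40.65/3600 = 10 + 0.400000 + 0.011292 = 10.4112917
  hemisphere S, so the sign is −
  Longitude: 28′ + 6″ = 28.10000′; 169 + 28.10000/60 = 169.4683333
  E → positive
Point 2:
  Latitude: 54′ + 36.7″ = 54.61167′; 0 + 54.61167/60 = 0.9101944
  N ⇒ keep positive
  Lon: 40′ + 6.41″ = 40.10683′; 14 + 40.10683/60 = 14.6684472
  E ⇒ keep positive
Point 3:
  Latitude: 55° + 3/60 + 11/3600 = 55 + 0.050000 + 0.003056 = 55.0530556
  N ⇒ keep positive
  Longitude: 178 + 46/60 + 29.07/3600 = 178.7747417
  W ⇒ negate
Point 4:
  φ: 39° + 56/60 + 29.4/3600 = 39 + 0.933333 + 0.008167 = 39.9415000
  hemisphere S, so the sign is −
  λ: 28′ + 53.52″ = 28.89200′; 150 + 28.89200/60 = 150.4815333
  hemisphere W, so the sign is −

1. -10.411292, 169.468333
2. 0.910194, 14.668447
3. 55.053056, -178.774742
4. -39.941500, -150.481533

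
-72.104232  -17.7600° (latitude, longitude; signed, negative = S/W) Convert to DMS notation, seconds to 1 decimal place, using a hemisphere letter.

72°06′15.2″ S, 17°45′36.0″ W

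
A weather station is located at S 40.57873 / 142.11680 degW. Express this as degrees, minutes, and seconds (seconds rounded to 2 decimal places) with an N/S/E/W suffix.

40°34′43.43″ S, 142°07′0.48″ W

Latitude: 0.578730° → 34.72380′; 0.72380 × 60 = 43.4280″
λ: 0.116800 × 60 = 7.00800′ → 7′, remainder × 60 = 0.4800″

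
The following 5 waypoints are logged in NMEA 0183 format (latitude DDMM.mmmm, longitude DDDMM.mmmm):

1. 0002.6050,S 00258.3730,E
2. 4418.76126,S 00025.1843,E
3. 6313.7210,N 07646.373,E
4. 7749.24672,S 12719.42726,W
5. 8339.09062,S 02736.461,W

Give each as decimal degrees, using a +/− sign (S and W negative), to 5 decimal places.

Point 1:
  Lat: split at 2 digits → 00° and 2.605′; 0 + 2.605/60 = 0.043417
  S ⇒ negate
  Lon: degrees = first 3 digits = 2, minutes = 58.373; 2 + 58.373/60 = 2.972883
  E ⇒ keep positive
Point 2:
  Lat: split at 2 digits → 44° and 18.76126′; 44 + 18.76126/60 = 44.312688
  S → negative
  Lon: degrees = first 3 digits = 0, minutes = 25.1843; 0 + 25.1843/60 = 0.419738
  E → positive
Point 3:
  Latitude: split at 2 digits → 63° and 13.721′; 63 + 13.721/60 = 63.228683
  N ⇒ keep positive
  λ: degrees = first 3 digits = 76, minutes = 46.373; 76 + 46.373/60 = 76.772883
  E → positive
Point 4:
  Latitude: split at 2 digits → 77° and 49.24672′; 77 + 49.24672/60 = 77.820779
  S ⇒ negate
  Lon: degrees = first 3 digits = 127, minutes = 19.42726; 127 + 19.42726/60 = 127.323788
  hemisphere W, so the sign is −
Point 5:
  φ: split at 2 digits → 83° and 39.09062′; 83 + 39.09062/60 = 83.651510
  hemisphere S, so the sign is −
  Longitude: split at 3 digits → 027° and 36.461′; 27 + 36.461/60 = 27.607683
  W ⇒ negate

1. -0.04342, 2.97288
2. -44.31269, 0.41974
3. 63.22868, 76.77288
4. -77.82078, -127.32379
5. -83.65151, -27.60768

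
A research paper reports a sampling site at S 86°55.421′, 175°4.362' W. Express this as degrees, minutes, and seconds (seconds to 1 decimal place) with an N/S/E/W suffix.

φ: 55.42100′ → 55′ and 0.42100 × 60 = 25.260″
λ: 4.36200′ → 4′ and 0.36200 × 60 = 21.720″

86°55′25.3″ S, 175°04′21.7″ W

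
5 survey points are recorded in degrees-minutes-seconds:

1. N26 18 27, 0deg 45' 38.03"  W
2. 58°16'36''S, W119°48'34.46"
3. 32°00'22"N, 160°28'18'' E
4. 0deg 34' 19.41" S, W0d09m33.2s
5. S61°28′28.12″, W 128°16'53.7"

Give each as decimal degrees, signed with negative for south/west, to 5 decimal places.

1. 26.30750, -0.76056
2. -58.27667, -119.80957
3. 32.00611, 160.47167
4. -0.57206, -0.15922
5. -61.47448, -128.28158

Point 1:
  φ: 26° + 18/60 + 27/3600 = 26 + 0.300000 + 0.007500 = 26.307500
  N ⇒ keep positive
  Longitude: 45′ + 38.03″ = 45.63383′; 0 + 45.63383/60 = 0.760564
  W → negative
Point 2:
  Latitude: 16′ + 36″ = 16.60000′; 58 + 16.60000/60 = 58.276667
  hemisphere S, so the sign is −
  Longitude: 119° + 48/60 + 34.46/3600 = 119 + 0.800000 + 0.009572 = 119.809572
  W ⇒ negate
Point 3:
  Lat: 32 + 0/60 + 22/3600 = 32.006111
  N ⇒ keep positive
  Lon: 160° + 28/60 + 18/3600 = 160 + 0.466667 + 0.005000 = 160.471667
  E ⇒ keep positive
Point 4:
  φ: 0 + 34/60 + 19.41/3600 = 0.572058
  hemisphere S, so the sign is −
  λ: 0° + 9/60 + 33.2/3600 = 0 + 0.150000 + 0.009222 = 0.159222
  hemisphere W, so the sign is −
Point 5:
  Latitude: 61° + 28/60 + 28.12/3600 = 61 + 0.466667 + 0.007811 = 61.474478
  S ⇒ negate
  λ: 128° + 16/60 + 53.7/3600 = 128 + 0.266667 + 0.014917 = 128.281583
  W ⇒ negate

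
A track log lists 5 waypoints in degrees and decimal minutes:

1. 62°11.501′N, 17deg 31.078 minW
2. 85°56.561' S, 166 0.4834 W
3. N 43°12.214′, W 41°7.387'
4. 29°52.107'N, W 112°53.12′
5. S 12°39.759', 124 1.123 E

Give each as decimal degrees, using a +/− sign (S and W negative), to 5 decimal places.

Point 1:
  Lat: 11.501′ = 0.191683°; total 62.191683
  N → positive
  Longitude: 31.078′ = 0.517967°; total 17.517967
  W → negative
Point 2:
  φ: 85 + 56.561/60 = 85.942683
  S ⇒ negate
  λ: 166 + 0.4834/60 = 166.008057
  hemisphere W, so the sign is −
Point 3:
  Lat: 12.214′ = 0.203567°; total 43.203567
  N ⇒ keep positive
  λ: 7.387′ = 0.123117°; total 41.123117
  W → negative
Point 4:
  Lat: 52.107′ = 0.868450°; total 29.868450
  N ⇒ keep positive
  Lon: 53.12′ = 0.885333°; total 112.885333
  hemisphere W, so the sign is −
Point 5:
  Latitude: 12 + 39.759/60 = 12.662650
  S → negative
  Longitude: 1.123′ = 0.018717°; total 124.018717
  E → positive

1. 62.19168, -17.51797
2. -85.94268, -166.00806
3. 43.20357, -41.12312
4. 29.86845, -112.88533
5. -12.66265, 124.01872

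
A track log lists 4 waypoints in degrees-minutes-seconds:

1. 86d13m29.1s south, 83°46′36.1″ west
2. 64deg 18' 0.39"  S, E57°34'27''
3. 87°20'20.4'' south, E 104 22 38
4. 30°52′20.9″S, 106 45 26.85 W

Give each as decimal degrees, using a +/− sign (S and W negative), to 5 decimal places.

Point 1:
  Lat: 86° + 13/60 + 29.1/3600 = 86 + 0.216667 + 0.008083 = 86.224750
  S → negative
  Longitude: 46′ + 36.1″ = 46.60167′; 83 + 46.60167/60 = 83.776694
  W ⇒ negate
Point 2:
  Latitude: 18′ + 0.39″ = 18.00650′; 64 + 18.00650/60 = 64.300108
  S ⇒ negate
  Longitude: 34′ + 27″ = 34.45000′; 57 + 34.45000/60 = 57.574167
  E ⇒ keep positive
Point 3:
  φ: 87° + 20/60 + 20.4/3600 = 87 + 0.333333 + 0.005667 = 87.339000
  hemisphere S, so the sign is −
  Lon: 22′ + 38″ = 22.63333′; 104 + 22.63333/60 = 104.377222
  E ⇒ keep positive
Point 4:
  φ: 30 + 52/60 + 20.9/3600 = 30.872472
  S ⇒ negate
  Lon: 45′ + 26.85″ = 45.44750′; 106 + 45.44750/60 = 106.757458
  W → negative

1. -86.22475, -83.77669
2. -64.30011, 57.57417
3. -87.33900, 104.37722
4. -30.87247, -106.75746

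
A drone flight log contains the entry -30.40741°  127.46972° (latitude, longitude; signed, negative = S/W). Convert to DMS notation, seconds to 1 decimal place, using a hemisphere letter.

30°24′26.7″ S, 127°28′11.0″ E

Latitude is negative → S; |value| = 30.407410
φ: 0.407410° → 24.44460′; 0.44460 × 60 = 26.676″
Lon: whole degrees 127; 28.18320′ → 28′ and 10.992″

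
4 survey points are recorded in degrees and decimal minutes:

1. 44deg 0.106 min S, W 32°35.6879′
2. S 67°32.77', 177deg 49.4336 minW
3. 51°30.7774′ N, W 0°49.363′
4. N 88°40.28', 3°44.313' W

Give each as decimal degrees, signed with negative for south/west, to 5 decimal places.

Point 1:
  Latitude: 0.106′ = 0.001767°; total 44.001767
  hemisphere S, so the sign is −
  λ: 32 + 35.6879/60 = 32.594798
  W ⇒ negate
Point 2:
  Latitude: 32.77′ = 0.546167°; total 67.546167
  S → negative
  λ: 177 + 49.4336/60 = 177.823893
  W → negative
Point 3:
  φ: 30.7774′ = 0.512957°; total 51.512957
  N → positive
  λ: 0 + 49.363/60 = 0.822717
  W ⇒ negate
Point 4:
  Latitude: 40.28′ = 0.671333°; total 88.671333
  N → positive
  Lon: 3 + 44.313/60 = 3.738550
  hemisphere W, so the sign is −

1. -44.00177, -32.59480
2. -67.54617, -177.82389
3. 51.51296, -0.82272
4. 88.67133, -3.73855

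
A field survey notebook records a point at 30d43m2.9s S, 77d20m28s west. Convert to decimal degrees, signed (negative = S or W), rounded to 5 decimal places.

Latitude: 30° + 43/60 + 2.9/3600 = 30 + 0.716667 + 0.000806 = 30.717472
hemisphere S, so the sign is −
λ: 77° + 20/60 + 28/3600 = 77 + 0.333333 + 0.007778 = 77.341111
hemisphere W, so the sign is −

-30.71747, -77.34111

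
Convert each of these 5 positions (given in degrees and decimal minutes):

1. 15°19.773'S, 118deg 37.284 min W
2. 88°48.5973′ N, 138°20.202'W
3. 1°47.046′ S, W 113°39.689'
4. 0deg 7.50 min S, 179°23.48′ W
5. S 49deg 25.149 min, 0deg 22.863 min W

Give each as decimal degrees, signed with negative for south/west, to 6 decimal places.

1. -15.329550, -118.621400
2. 88.809955, -138.336700
3. -1.784100, -113.661483
4. -0.125000, -179.391333
5. -49.419150, -0.381050

Point 1:
  φ: 15 + 19.773/60 = 15.3295500
  S → negative
  Lon: 118 + 37.284/60 = 118.6214000
  W → negative
Point 2:
  φ: 48.5973′ = 0.809955°; total 88.8099550
  N → positive
  Longitude: 20.202′ = 0.336700°; total 138.3367000
  W → negative
Point 3:
  Latitude: 1 + 47.046/60 = 1.7841000
  S ⇒ negate
  Longitude: 113 + 39.689/60 = 113.6614833
  W ⇒ negate
Point 4:
  Lat: 0 + 7.5/60 = 0.1250000
  S ⇒ negate
  Longitude: 179 + 23.48/60 = 179.3913333
  W ⇒ negate
Point 5:
  Lat: 25.149′ = 0.419150°; total 49.4191500
  hemisphere S, so the sign is −
  λ: 22.863′ = 0.381050°; total 0.3810500
  hemisphere W, so the sign is −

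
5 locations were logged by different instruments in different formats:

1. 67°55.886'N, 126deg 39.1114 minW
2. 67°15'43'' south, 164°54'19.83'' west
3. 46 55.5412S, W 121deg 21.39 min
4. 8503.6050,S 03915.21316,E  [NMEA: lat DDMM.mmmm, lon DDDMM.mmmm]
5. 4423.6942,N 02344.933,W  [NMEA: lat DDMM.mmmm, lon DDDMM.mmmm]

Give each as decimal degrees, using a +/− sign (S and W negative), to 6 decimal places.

Point 1:
  Lat: 67 + 55.886/60 = 67.9314333
  N ⇒ keep positive
  Lon: 39.1114′ = 0.651857°; total 126.6518567
  hemisphere W, so the sign is −
Point 2:
  Latitude: 67 + 15/60 + 43/3600 = 67.2619444
  S → negative
  Longitude: 54′ + 19.83″ = 54.33050′; 164 + 54.33050/60 = 164.9055083
  hemisphere W, so the sign is −
Point 3:
  Latitude: 55.5412′ = 0.925687°; total 46.9256867
  S → negative
  Lon: 21.39′ = 0.356500°; total 121.3565000
  W → negative
Point 4:
  Latitude: degrees = first 2 digits = 85, minutes = 3.605; 85 + 3.605/60 = 85.0600833
  S ⇒ negate
  λ: split at 3 digits → 039° and 15.21316′; 39 + 15.21316/60 = 39.2535527
  E → positive
Point 5:
  Lat: split at 2 digits → 44° and 23.6942′; 44 + 23.6942/60 = 44.3949033
  N ⇒ keep positive
  λ: split at 3 digits → 023° and 44.933′; 23 + 44.933/60 = 23.7488833
  hemisphere W, so the sign is −

1. 67.931433, -126.651857
2. -67.261944, -164.905508
3. -46.925687, -121.356500
4. -85.060083, 39.253553
5. 44.394903, -23.748883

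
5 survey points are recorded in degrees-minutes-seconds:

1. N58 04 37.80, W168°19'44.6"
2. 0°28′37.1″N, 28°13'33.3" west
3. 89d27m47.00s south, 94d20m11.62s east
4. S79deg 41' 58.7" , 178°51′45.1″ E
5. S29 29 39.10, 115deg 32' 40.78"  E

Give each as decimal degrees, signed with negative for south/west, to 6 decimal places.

1. 58.077167, -168.329056
2. 0.476972, -28.225917
3. -89.463056, 94.336561
4. -79.699639, 178.862528
5. -29.494194, 115.544661

Point 1:
  Latitude: 58° + 4/60 + 37.8/3600 = 58 + 0.066667 + 0.010500 = 58.0771667
  N → positive
  λ: 168° + 19/60 + 44.6/3600 = 168 + 0.316667 + 0.012389 = 168.3290556
  hemisphere W, so the sign is −
Point 2:
  Lat: 0° + 28/60 + 37.1/3600 = 0 + 0.466667 + 0.010306 = 0.4769722
  N ⇒ keep positive
  Lon: 13′ + 33.3″ = 13.55500′; 28 + 13.55500/60 = 28.2259167
  W ⇒ negate
Point 3:
  Lat: 27′ + 47″ = 27.78333′; 89 + 27.78333/60 = 89.4630556
  S ⇒ negate
  Lon: 20′ + 11.62″ = 20.19367′; 94 + 20.19367/60 = 94.3365611
  E → positive
Point 4:
  Latitude: 79 + 41/60 + 58.7/3600 = 79.6996389
  S ⇒ negate
  Lon: 178 + 51/60 + 45.1/3600 = 178.8625278
  E ⇒ keep positive
Point 5:
  Lat: 29 + 29/60 + 39.1/3600 = 29.4941944
  S → negative
  Longitude: 115° + 32/60 + 40.78/3600 = 115 + 0.533333 + 0.011328 = 115.5446611
  E ⇒ keep positive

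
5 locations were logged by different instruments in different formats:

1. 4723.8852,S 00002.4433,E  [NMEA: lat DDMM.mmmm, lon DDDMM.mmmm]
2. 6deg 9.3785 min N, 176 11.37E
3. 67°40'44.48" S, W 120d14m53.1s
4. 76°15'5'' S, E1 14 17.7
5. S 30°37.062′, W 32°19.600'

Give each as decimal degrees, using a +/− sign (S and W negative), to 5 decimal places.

1. -47.39809, 0.04072
2. 6.15631, 176.18950
3. -67.67902, -120.24808
4. -76.25139, 1.23825
5. -30.61770, -32.32667

Point 1:
  Lat: split at 2 digits → 47° and 23.8852′; 47 + 23.8852/60 = 47.398087
  hemisphere S, so the sign is −
  Longitude: degrees = first 3 digits = 0, minutes = 2.4433; 0 + 2.4433/60 = 0.040722
  E → positive
Point 2:
  Latitude: 9.3785′ = 0.156308°; total 6.156308
  N ⇒ keep positive
  Lon: 11.37′ = 0.189500°; total 176.189500
  E → positive
Point 3:
  Lat: 40′ + 44.48″ = 40.74133′; 67 + 40.74133/60 = 67.679022
  S → negative
  Longitude: 120 + 14/60 + 53.1/3600 = 120.248083
  W ⇒ negate
Point 4:
  Latitude: 76 + 15/60 + 5/3600 = 76.251389
  hemisphere S, so the sign is −
  Longitude: 14′ + 17.7″ = 14.29500′; 1 + 14.29500/60 = 1.238250
  E ⇒ keep positive
Point 5:
  Latitude: 30 + 37.062/60 = 30.617700
  hemisphere S, so the sign is −
  Longitude: 19.6′ = 0.326667°; total 32.326667
  W → negative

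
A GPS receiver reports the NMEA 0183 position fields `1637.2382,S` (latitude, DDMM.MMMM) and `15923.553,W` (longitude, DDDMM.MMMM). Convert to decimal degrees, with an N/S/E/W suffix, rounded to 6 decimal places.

16.620637° S, 159.392550° W

φ: split at 2 digits → 16° and 37.2382′; 16 + 37.2382/60 = 16.6206367
λ: degrees = first 3 digits = 159, minutes = 23.553; 159 + 23.553/60 = 159.3925500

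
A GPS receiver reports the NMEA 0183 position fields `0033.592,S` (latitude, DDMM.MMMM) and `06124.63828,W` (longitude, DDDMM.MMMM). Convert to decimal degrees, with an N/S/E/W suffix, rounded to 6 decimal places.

0.559867° S, 61.410638° W

Latitude: degrees = first 2 digits = 0, minutes = 33.592; 0 + 33.592/60 = 0.5598667
Lon: split at 3 digits → 061° and 24.63828′; 61 + 24.63828/60 = 61.4106380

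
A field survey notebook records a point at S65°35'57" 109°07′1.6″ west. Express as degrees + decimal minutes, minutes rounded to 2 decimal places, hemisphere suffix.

65° 35.95′ S, 109° 7.03′ W

Latitude: seconds/60 = 0.95000; minutes = 35 + 0.95000 = 35.9500
Longitude: 7 + 1.6/60 = 7.0267′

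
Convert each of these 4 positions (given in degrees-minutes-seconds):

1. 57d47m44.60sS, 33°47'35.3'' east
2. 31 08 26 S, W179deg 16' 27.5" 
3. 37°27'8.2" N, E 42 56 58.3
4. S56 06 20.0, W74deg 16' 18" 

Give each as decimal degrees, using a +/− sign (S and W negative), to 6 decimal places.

Point 1:
  φ: 47′ + 44.6″ = 47.74333′; 57 + 47.74333/60 = 57.7957222
  S → negative
  λ: 33 + 47/60 + 35.3/3600 = 33.7931389
  E ⇒ keep positive
Point 2:
  φ: 31° + 8/60 + 26/3600 = 31 + 0.133333 + 0.007222 = 31.1405556
  S → negative
  Longitude: 179° + 16/60 + 27.5/3600 = 179 + 0.266667 + 0.007639 = 179.2743056
  W ⇒ negate
Point 3:
  Lat: 37 + 27/60 + 8.2/3600 = 37.4522778
  N → positive
  Longitude: 42° + 56/60 + 58.3/3600 = 42 + 0.933333 + 0.016194 = 42.9495278
  E ⇒ keep positive
Point 4:
  Latitude: 56 + 6/60 + 20/3600 = 56.1055556
  S ⇒ negate
  λ: 74° + 16/60 + 18/3600 = 74 + 0.266667 + 0.005000 = 74.2716667
  W ⇒ negate

1. -57.795722, 33.793139
2. -31.140556, -179.274306
3. 37.452278, 42.949528
4. -56.105556, -74.271667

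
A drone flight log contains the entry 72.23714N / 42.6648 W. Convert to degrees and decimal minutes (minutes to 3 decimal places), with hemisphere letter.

Latitude: fractional part 0.237140 → 14.22840 minutes
λ: minutes = (42.664800 − 42) × 60 = 39.88800

72° 14.228′ N, 42° 39.888′ W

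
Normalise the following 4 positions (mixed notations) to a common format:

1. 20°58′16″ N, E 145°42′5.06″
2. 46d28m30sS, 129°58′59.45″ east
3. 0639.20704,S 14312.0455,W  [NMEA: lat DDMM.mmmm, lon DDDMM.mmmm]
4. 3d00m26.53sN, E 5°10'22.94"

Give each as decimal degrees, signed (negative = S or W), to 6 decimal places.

Point 1:
  φ: 20° + 58/60 + 16/3600 = 20 + 0.966667 + 0.004444 = 20.9711111
  N → positive
  λ: 145 + 42/60 + 5.06/3600 = 145.7014056
  E ⇒ keep positive
Point 2:
  φ: 28′ + 30″ = 28.50000′; 46 + 28.50000/60 = 46.4750000
  hemisphere S, so the sign is −
  λ: 58′ + 59.45″ = 58.99083′; 129 + 58.99083/60 = 129.9831806
  E → positive
Point 3:
  φ: degrees = first 2 digits = 6, minutes = 39.20704; 6 + 39.20704/60 = 6.6534507
  S → negative
  Longitude: split at 3 digits → 143° and 12.0455′; 143 + 12.0455/60 = 143.2007583
  W ⇒ negate
Point 4:
  Lat: 3 + 0/60 + 26.53/3600 = 3.0073694
  N ⇒ keep positive
  λ: 10′ + 22.94″ = 10.38233′; 5 + 10.38233/60 = 5.1730389
  E ⇒ keep positive

1. 20.971111, 145.701406
2. -46.475000, 129.983181
3. -6.653451, -143.200758
4. 3.007369, 5.173039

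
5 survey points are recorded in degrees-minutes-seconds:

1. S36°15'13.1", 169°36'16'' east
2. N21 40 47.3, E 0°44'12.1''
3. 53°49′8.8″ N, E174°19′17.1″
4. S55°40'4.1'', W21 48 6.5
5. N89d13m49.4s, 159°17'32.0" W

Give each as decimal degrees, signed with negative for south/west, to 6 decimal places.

1. -36.253639, 169.604444
2. 21.679806, 0.736694
3. 53.819111, 174.321417
4. -55.667806, -21.801806
5. 89.230389, -159.292222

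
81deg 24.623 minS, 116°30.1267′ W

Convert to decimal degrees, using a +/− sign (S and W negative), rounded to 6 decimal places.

-81.410383, -116.502112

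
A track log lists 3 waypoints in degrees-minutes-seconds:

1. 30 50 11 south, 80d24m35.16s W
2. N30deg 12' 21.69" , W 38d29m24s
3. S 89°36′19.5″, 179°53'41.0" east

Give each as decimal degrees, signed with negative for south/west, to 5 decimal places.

Point 1:
  φ: 30 + 50/60 + 11/3600 = 30.836389
  S → negative
  λ: 80 + 24/60 + 35.16/3600 = 80.409767
  W ⇒ negate
Point 2:
  Latitude: 30 + 12/60 + 21.69/3600 = 30.206025
  N → positive
  Lon: 29′ + 24″ = 29.40000′; 38 + 29.40000/60 = 38.490000
  W → negative
Point 3:
  Lat: 89 + 36/60 + 19.5/3600 = 89.605417
  S ⇒ negate
  λ: 53′ + 41″ = 53.68333′; 179 + 53.68333/60 = 179.894722
  E ⇒ keep positive

1. -30.83639, -80.40977
2. 30.20603, -38.49000
3. -89.60542, 179.89472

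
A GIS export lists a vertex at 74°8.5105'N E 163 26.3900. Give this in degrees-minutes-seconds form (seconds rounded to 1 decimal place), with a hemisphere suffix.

74°08′30.6″ N, 163°26′23.4″ E

φ: fractional minutes 0.51050 × 60 = 30.630″
λ: 26.39000′ → 26′ and 0.39000 × 60 = 23.400″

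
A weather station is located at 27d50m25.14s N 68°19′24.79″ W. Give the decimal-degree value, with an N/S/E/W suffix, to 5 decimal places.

27.84032° N, 68.32355° W

φ: 27° + 50/60 + 25.14/3600 = 27 + 0.833333 + 0.006983 = 27.840317
Lon: 19′ + 24.79″ = 19.41317′; 68 + 19.41317/60 = 68.323553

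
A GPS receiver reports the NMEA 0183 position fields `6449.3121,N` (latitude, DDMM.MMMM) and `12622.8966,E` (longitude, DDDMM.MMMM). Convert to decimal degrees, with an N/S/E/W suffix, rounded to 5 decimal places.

64.82187° N, 126.38161° E

φ: split at 2 digits → 64° and 49.3121′; 64 + 49.3121/60 = 64.821868
Longitude: degrees = first 3 digits = 126, minutes = 22.8966; 126 + 22.8966/60 = 126.381610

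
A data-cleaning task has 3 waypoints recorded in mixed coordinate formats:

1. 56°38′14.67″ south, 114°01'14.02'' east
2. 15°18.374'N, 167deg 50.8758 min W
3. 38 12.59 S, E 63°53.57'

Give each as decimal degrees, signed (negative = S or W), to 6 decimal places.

Point 1:
  φ: 56° + 38/60 + 14.67/3600 = 56 + 0.633333 + 0.004075 = 56.6374083
  S ⇒ negate
  Lon: 114° + 1/60 + 14.02/3600 = 114 + 0.016667 + 0.003894 = 114.0205611
  E → positive
Point 2:
  φ: 18.374′ = 0.306233°; total 15.3062333
  N ⇒ keep positive
  Longitude: 167 + 50.8758/60 = 167.8479300
  hemisphere W, so the sign is −
Point 3:
  Latitude: 38 + 12.59/60 = 38.2098333
  S → negative
  Longitude: 63 + 53.57/60 = 63.8928333
  E ⇒ keep positive

1. -56.637408, 114.020561
2. 15.306233, -167.847930
3. -38.209833, 63.892833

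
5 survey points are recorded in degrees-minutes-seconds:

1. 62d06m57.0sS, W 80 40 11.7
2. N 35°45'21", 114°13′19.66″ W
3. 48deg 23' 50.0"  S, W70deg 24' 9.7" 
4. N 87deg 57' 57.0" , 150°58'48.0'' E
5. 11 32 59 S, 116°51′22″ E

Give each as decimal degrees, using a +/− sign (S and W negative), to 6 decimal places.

1. -62.115833, -80.669917
2. 35.755833, -114.222128
3. -48.397222, -70.402694
4. 87.965833, 150.980000
5. -11.549722, 116.856111

Point 1:
  φ: 6′ + 57″ = 6.95000′; 62 + 6.95000/60 = 62.1158333
  hemisphere S, so the sign is −
  Longitude: 80° + 40/60 + 11.7/3600 = 80 + 0.666667 + 0.003250 = 80.6699167
  W ⇒ negate
Point 2:
  Latitude: 45′ + 21″ = 45.35000′; 35 + 45.35000/60 = 35.7558333
  N → positive
  Lon: 114 + 13/60 + 19.66/3600 = 114.2221278
  W ⇒ negate
Point 3:
  Lat: 48 + 23/60 + 50/3600 = 48.3972222
  S ⇒ negate
  Longitude: 24′ + 9.7″ = 24.16167′; 70 + 24.16167/60 = 70.4026944
  hemisphere W, so the sign is −
Point 4:
  Latitude: 87° + 57/60 + 57/3600 = 87 + 0.950000 + 0.015833 = 87.9658333
  N → positive
  λ: 58′ + 48″ = 58.80000′; 150 + 58.80000/60 = 150.9800000
  E ⇒ keep positive
Point 5:
  Latitude: 32′ + 59″ = 32.98333′; 11 + 32.98333/60 = 11.5497222
  hemisphere S, so the sign is −
  λ: 116 + 51/60 + 22/3600 = 116.8561111
  E ⇒ keep positive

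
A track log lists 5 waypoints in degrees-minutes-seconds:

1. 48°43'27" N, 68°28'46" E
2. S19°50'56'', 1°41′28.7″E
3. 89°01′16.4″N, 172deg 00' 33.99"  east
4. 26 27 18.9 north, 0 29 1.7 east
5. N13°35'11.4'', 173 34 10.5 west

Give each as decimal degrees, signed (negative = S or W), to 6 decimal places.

1. 48.724167, 68.479444
2. -19.848889, 1.691306
3. 89.021222, 172.009442
4. 26.455250, 0.483806
5. 13.586500, -173.569583

Point 1:
  Latitude: 48° + 43/60 + 27/3600 = 48 + 0.716667 + 0.007500 = 48.7241667
  N ⇒ keep positive
  Longitude: 68 + 28/60 + 46/3600 = 68.4794444
  E ⇒ keep positive
Point 2:
  φ: 19 + 50/60 + 56/3600 = 19.8488889
  hemisphere S, so the sign is −
  λ: 1° + 41/60 + 28.7/3600 = 1 + 0.683333 + 0.007972 = 1.6913056
  E ⇒ keep positive
Point 3:
  Lat: 89 + 1/60 + 16.4/3600 = 89.0212222
  N ⇒ keep positive
  Lon: 0′ + 33.99″ = 0.56650′; 172 + 0.56650/60 = 172.0094417
  E → positive
Point 4:
  Lat: 27′ + 18.9″ = 27.31500′; 26 + 27.31500/60 = 26.4552500
  N ⇒ keep positive
  Lon: 0° + 29/60 + 1.7/3600 = 0 + 0.483333 + 0.000472 = 0.4838056
  E ⇒ keep positive
Point 5:
  Latitude: 35′ + 11.4″ = 35.19000′; 13 + 35.19000/60 = 13.5865000
  N ⇒ keep positive
  λ: 173 + 34/60 + 10.5/3600 = 173.5695833
  hemisphere W, so the sign is −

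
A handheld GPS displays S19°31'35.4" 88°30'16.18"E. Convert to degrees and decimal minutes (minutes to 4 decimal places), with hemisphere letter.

19° 31.5900′ S, 88° 30.2697′ E

φ: seconds/60 = 0.59000; minutes = 31 + 0.59000 = 31.590000
λ: 30 + 16.18/60 = 30.269667′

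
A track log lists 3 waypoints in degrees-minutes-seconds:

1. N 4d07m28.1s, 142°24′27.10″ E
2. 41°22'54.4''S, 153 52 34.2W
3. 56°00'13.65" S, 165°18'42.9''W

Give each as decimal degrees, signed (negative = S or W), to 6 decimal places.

Point 1:
  Lat: 7′ + 28.1″ = 7.46833′; 4 + 7.46833/60 = 4.1244722
  N → positive
  Lon: 24′ + 27.1″ = 24.45167′; 142 + 24.45167/60 = 142.4075278
  E ⇒ keep positive
Point 2:
  Latitude: 22′ + 54.4″ = 22.90667′; 41 + 22.90667/60 = 41.3817778
  S → negative
  λ: 52′ + 34.2″ = 52.57000′; 153 + 52.57000/60 = 153.8761667
  W → negative
Point 3:
  Lat: 56° + 0/60 + 13.65/3600 = 56 + 0.000000 + 0.003792 = 56.0037917
  S ⇒ negate
  λ: 18′ + 42.9″ = 18.71500′; 165 + 18.71500/60 = 165.3119167
  hemisphere W, so the sign is −

1. 4.124472, 142.407528
2. -41.381778, -153.876167
3. -56.003792, -165.311917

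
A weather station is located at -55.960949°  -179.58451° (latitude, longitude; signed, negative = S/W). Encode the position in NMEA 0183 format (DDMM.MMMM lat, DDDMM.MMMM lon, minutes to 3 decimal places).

Latitude is negative → S; |value| = 55.960949
Lat: 55° + 0.960949 × 60 = 55° 57.65694′
Longitude is negative → W; |value| = 179.584510
Longitude: 179° + 0.584510 × 60 = 179° 35.07060′

5557.657,S / 17935.071,W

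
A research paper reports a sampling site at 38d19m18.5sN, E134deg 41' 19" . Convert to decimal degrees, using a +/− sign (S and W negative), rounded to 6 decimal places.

φ: 38 + 19/60 + 18.5/3600 = 38.3218056
N ⇒ keep positive
Longitude: 41′ + 19″ = 41.31667′; 134 + 41.31667/60 = 134.6886111
E ⇒ keep positive

38.321806, 134.688611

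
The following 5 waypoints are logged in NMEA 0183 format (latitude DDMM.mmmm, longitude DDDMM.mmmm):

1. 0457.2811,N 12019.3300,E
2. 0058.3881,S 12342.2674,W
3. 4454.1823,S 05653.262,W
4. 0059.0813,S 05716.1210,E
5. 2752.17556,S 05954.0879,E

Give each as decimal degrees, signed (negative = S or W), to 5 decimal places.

Point 1:
  Latitude: degrees = first 2 digits = 4, minutes = 57.2811; 4 + 57.2811/60 = 4.954685
  N ⇒ keep positive
  Lon: split at 3 digits → 120° and 19.33′; 120 + 19.33/60 = 120.322167
  E → positive
Point 2:
  φ: split at 2 digits → 00° and 58.3881′; 0 + 58.3881/60 = 0.973135
  hemisphere S, so the sign is −
  Lon: split at 3 digits → 123° and 42.2674′; 123 + 42.2674/60 = 123.704457
  W → negative
Point 3:
  Latitude: split at 2 digits → 44° and 54.1823′; 44 + 54.1823/60 = 44.903038
  hemisphere S, so the sign is −
  λ: degrees = first 3 digits = 56, minutes = 53.262; 56 + 53.262/60 = 56.887700
  hemisphere W, so the sign is −
Point 4:
  Lat: split at 2 digits → 00° and 59.0813′; 0 + 59.0813/60 = 0.984688
  S → negative
  Longitude: split at 3 digits → 057° and 16.121′; 57 + 16.121/60 = 57.268683
  E ⇒ keep positive
Point 5:
  φ: degrees = first 2 digits = 27, minutes = 52.17556; 27 + 52.17556/60 = 27.869593
  hemisphere S, so the sign is −
  Lon: split at 3 digits → 059° and 54.0879′; 59 + 54.0879/60 = 59.901465
  E ⇒ keep positive

1. 4.95469, 120.32217
2. -0.97314, -123.70446
3. -44.90304, -56.88770
4. -0.98469, 57.26868
5. -27.86959, 59.90147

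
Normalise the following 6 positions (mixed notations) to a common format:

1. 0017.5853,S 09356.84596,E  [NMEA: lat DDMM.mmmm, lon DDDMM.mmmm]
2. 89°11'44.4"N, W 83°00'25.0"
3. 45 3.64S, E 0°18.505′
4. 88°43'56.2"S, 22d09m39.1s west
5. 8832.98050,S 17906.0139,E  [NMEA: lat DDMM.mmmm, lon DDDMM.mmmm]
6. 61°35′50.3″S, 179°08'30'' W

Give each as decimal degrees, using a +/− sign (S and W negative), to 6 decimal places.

1. -0.293088, 93.947433
2. 89.195667, -83.006944
3. -45.060667, 0.308417
4. -88.732278, -22.160861
5. -88.549675, 179.100232
6. -61.597306, -179.141667

Point 1:
  Latitude: degrees = first 2 digits = 0, minutes = 17.5853; 0 + 17.5853/60 = 0.2930883
  S → negative
  λ: split at 3 digits → 093° and 56.84596′; 93 + 56.84596/60 = 93.9474327
  E ⇒ keep positive
Point 2:
  φ: 89 + 11/60 + 44.4/3600 = 89.1956667
  N → positive
  Longitude: 0′ + 25″ = 0.41667′; 83 + 0.41667/60 = 83.0069444
  W ⇒ negate
Point 3:
  Latitude: 45 + 3.64/60 = 45.0606667
  S → negative
  λ: 18.505′ = 0.308417°; total 0.3084167
  E ⇒ keep positive
Point 4:
  φ: 43′ + 56.2″ = 43.93667′; 88 + 43.93667/60 = 88.7322778
  S → negative
  Longitude: 9′ + 39.1″ = 9.65167′; 22 + 9.65167/60 = 22.1608611
  hemisphere W, so the sign is −
Point 5:
  Latitude: degrees = first 2 digits = 88, minutes = 32.9805; 88 + 32.9805/60 = 88.5496750
  S ⇒ negate
  Lon: split at 3 digits → 179° and 6.0139′; 179 + 6.0139/60 = 179.1002317
  E → positive
Point 6:
  φ: 61° + 35/60 + 50.3/3600 = 61 + 0.583333 + 0.013972 = 61.5973056
  S ⇒ negate
  Lon: 179° + 8/60 + 30/3600 = 179 + 0.133333 + 0.008333 = 179.1416667
  W ⇒ negate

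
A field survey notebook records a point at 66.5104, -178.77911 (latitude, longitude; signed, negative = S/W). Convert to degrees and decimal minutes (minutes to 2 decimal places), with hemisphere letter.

66° 30.62′ N, 178° 46.75′ W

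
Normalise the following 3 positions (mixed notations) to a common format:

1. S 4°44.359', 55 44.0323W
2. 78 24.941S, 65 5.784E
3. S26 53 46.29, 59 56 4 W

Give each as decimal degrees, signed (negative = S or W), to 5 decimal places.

Point 1:
  Latitude: 4 + 44.359/60 = 4.739317
  S ⇒ negate
  λ: 44.0323′ = 0.733872°; total 55.733872
  W → negative
Point 2:
  Lat: 78 + 24.941/60 = 78.415683
  S ⇒ negate
  λ: 65 + 5.784/60 = 65.096400
  E ⇒ keep positive
Point 3:
  Latitude: 53′ + 46.29″ = 53.77150′; 26 + 53.77150/60 = 26.896192
  S → negative
  λ: 59 + 56/60 + 4/3600 = 59.934444
  W → negative

1. -4.73932, -55.73387
2. -78.41568, 65.09640
3. -26.89619, -59.93444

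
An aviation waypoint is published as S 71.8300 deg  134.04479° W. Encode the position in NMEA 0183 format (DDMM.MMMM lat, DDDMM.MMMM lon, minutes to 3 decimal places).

Latitude: fractional part 0.830000 → 49.80000 minutes
Lon: fractional part 0.044790 → 2.68740 minutes

7149.800,S / 13402.687,W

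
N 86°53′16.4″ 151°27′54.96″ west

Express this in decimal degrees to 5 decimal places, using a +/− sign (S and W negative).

86.88789, -151.46527

φ: 86° + 53/60 + 16.4/3600 = 86 + 0.883333 + 0.004556 = 86.887889
N ⇒ keep positive
Lon: 151° + 27/60 + 54.96/3600 = 151 + 0.450000 + 0.015267 = 151.465267
W ⇒ negate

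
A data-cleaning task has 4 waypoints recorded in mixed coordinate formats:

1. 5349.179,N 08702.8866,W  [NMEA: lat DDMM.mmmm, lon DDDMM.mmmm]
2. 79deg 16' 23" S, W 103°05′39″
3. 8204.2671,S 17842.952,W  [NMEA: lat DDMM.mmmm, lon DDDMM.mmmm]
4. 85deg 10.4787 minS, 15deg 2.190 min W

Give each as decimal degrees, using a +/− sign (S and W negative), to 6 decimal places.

1. 53.819650, -87.048110
2. -79.273056, -103.094167
3. -82.071118, -178.715867
4. -85.174645, -15.036500

Point 1:
  φ: degrees = first 2 digits = 53, minutes = 49.179; 53 + 49.179/60 = 53.8196500
  N ⇒ keep positive
  Longitude: split at 3 digits → 087° and 2.8866′; 87 + 2.8866/60 = 87.0481100
  W → negative
Point 2:
  φ: 16′ + 23″ = 16.38333′; 79 + 16.38333/60 = 79.2730556
  S ⇒ negate
  Longitude: 103° + 5/60 + 39/3600 = 103 + 0.083333 + 0.010833 = 103.0941667
  W ⇒ negate
Point 3:
  Latitude: split at 2 digits → 82° and 4.2671′; 82 + 4.2671/60 = 82.0711183
  hemisphere S, so the sign is −
  Lon: degrees = first 3 digits = 178, minutes = 42.952; 178 + 42.952/60 = 178.7158667
  W ⇒ negate
Point 4:
  Latitude: 10.4787′ = 0.174645°; total 85.1746450
  S ⇒ negate
  λ: 15 + 2.19/60 = 15.0365000
  W ⇒ negate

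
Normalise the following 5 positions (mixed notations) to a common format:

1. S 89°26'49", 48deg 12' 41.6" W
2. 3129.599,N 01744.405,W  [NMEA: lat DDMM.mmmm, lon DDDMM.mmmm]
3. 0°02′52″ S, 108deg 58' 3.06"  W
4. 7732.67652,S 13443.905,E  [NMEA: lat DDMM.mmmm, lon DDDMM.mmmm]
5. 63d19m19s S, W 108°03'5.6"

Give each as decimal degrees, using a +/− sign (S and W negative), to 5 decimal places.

Point 1:
  Latitude: 89 + 26/60 + 49/3600 = 89.446944
  hemisphere S, so the sign is −
  Lon: 12′ + 41.6″ = 12.69333′; 48 + 12.69333/60 = 48.211556
  W → negative
Point 2:
  Lat: degrees = first 2 digits = 31, minutes = 29.599; 31 + 29.599/60 = 31.493317
  N → positive
  Lon: degrees = first 3 digits = 17, minutes = 44.405; 17 + 44.405/60 = 17.740083
  W ⇒ negate
Point 3:
  φ: 0 + 2/60 + 52/3600 = 0.047778
  S ⇒ negate
  Lon: 58′ + 3.06″ = 58.05100′; 108 + 58.05100/60 = 108.967517
  W → negative
Point 4:
  φ: split at 2 digits → 77° and 32.67652′; 77 + 32.67652/60 = 77.544609
  S → negative
  λ: degrees = first 3 digits = 134, minutes = 43.905; 134 + 43.905/60 = 134.731750
  E ⇒ keep positive
Point 5:
  Latitude: 63 + 19/60 + 19/3600 = 63.321944
  S → negative
  λ: 108 + 3/60 + 5.6/3600 = 108.051556
  hemisphere W, so the sign is −

1. -89.44694, -48.21156
2. 31.49332, -17.74008
3. -0.04778, -108.96752
4. -77.54461, 134.73175
5. -63.32194, -108.05156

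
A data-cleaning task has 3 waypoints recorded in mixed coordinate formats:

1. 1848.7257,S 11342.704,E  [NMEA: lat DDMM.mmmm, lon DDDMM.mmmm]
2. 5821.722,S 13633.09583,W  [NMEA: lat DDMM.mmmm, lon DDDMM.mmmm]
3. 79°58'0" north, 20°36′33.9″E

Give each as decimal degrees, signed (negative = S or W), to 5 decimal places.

1. -18.81210, 113.71173
2. -58.36203, -136.55160
3. 79.96667, 20.60942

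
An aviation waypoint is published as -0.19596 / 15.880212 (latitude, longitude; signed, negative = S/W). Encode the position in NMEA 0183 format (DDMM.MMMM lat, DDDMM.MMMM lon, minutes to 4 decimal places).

Latitude is negative → S; |value| = 0.195960
Latitude: minutes = (0.195960 − 0) × 60 = 11.757600
Longitude: 15° + 0.880212 × 60 = 15° 52.812720′

0011.7576,S / 01552.8127,E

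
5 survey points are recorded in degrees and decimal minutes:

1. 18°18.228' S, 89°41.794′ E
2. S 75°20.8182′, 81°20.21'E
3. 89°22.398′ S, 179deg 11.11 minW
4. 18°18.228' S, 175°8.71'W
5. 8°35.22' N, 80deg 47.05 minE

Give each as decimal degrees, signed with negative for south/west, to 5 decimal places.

1. -18.30380, 89.69657
2. -75.34697, 81.33683
3. -89.37330, -179.18517
4. -18.30380, -175.14517
5. 8.58700, 80.78417

Point 1:
  Lat: 18 + 18.228/60 = 18.303800
  hemisphere S, so the sign is −
  λ: 41.794′ = 0.696567°; total 89.696567
  E ⇒ keep positive
Point 2:
  Latitude: 20.8182′ = 0.346970°; total 75.346970
  S → negative
  Longitude: 20.21′ = 0.336833°; total 81.336833
  E → positive
Point 3:
  φ: 22.398′ = 0.373300°; total 89.373300
  S ⇒ negate
  Lon: 179 + 11.11/60 = 179.185167
  hemisphere W, so the sign is −
Point 4:
  φ: 18 + 18.228/60 = 18.303800
  S → negative
  λ: 175 + 8.71/60 = 175.145167
  W → negative
Point 5:
  Latitude: 35.22′ = 0.587000°; total 8.587000
  N → positive
  Lon: 47.05′ = 0.784167°; total 80.784167
  E ⇒ keep positive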